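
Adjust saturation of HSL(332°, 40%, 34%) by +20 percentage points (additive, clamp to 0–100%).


Original S = 40%
Adjustment = +20 percentage points
New S = 40 + (20) = 60
Clamp to [0, 100] → 60
= HSL(332°, 60%, 34%)


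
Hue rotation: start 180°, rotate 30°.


New hue = (H + rotation) mod 360
New hue = (180 + 30) mod 360
= 210 mod 360
= 210°


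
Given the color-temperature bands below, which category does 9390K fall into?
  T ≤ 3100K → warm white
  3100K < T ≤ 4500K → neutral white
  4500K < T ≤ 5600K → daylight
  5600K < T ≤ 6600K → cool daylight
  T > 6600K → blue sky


Temperature: 9390K
9390K > 6600K → blue sky
Classification: blue sky


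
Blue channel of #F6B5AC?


Color: #F6B5AC
R = F6 = 246
G = B5 = 181
B = AC = 172
Blue = 172


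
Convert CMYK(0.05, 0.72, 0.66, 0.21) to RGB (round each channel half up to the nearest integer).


R = 255 × (1-C) × (1-K) = 255 × 0.95 × 0.79 = 191.3775 → 191
G = 255 × (1-M) × (1-K) = 255 × 0.28 × 0.79 = 56.406 → 56
B = 255 × (1-Y) × (1-K) = 255 × 0.34 × 0.79 = 68.493 → 68
= RGB(191, 56, 68)


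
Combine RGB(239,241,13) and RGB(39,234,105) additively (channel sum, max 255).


Additive: each channel = min(255, C₁+C₂)
R: 239+39 = 278 → 255
G: 241+234 = 475 → 255
B: 13+105 = 118 → 118
= RGB(255, 255, 118)


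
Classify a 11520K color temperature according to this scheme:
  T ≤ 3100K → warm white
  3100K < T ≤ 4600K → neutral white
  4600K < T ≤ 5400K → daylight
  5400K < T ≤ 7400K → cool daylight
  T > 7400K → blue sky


Temperature: 11520K
11520K > 7400K → blue sky
Classification: blue sky


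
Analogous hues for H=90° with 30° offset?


Base hue: 90°
Left analog: (90 - 30) mod 360 = 60°
Right analog: (90 + 30) mod 360 = 120°
Analogous hues = 60° and 120°


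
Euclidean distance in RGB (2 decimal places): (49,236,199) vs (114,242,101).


d = √[(R₁-R₂)² + (G₁-G₂)² + (B₁-B₂)²]
d = √[(49-114)² + (236-242)² + (199-101)²]
d = √[4225 + 36 + 9604]
d = √13865
d ≈ 117.75


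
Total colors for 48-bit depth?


Colors = 2^bits = 2^48
= 281,474,976,710,656 colors


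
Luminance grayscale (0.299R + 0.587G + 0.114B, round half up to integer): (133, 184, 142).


Gray = 0.299×R + 0.587×G + 0.114×B
Gray = 0.299×133 + 0.587×184 + 0.114×142
Gray = 39.767 + 108.008 + 16.188
Gray = 163.963 → round half up → 164
Gray = 164


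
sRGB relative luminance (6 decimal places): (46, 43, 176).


Linearize each channel (sRGB transfer function): c = v/255; c_lin = c/12.92 if c ≤ 0.04045, else ((c+0.055)/1.055)^2.4
  R: 46/255 ≈ 0.180392 > 0.04045 → ((0.180392+0.055)/1.055)^2.4 ≈ 0.027321
  G: 43/255 ≈ 0.168627 > 0.04045 → ((0.168627+0.055)/1.055)^2.4 ≈ 0.024158
  B: 176/255 ≈ 0.690196 > 0.04045 → ((0.690196+0.055)/1.055)^2.4 ≈ 0.434154
R_lin = 0.027321, G_lin = 0.024158, B_lin = 0.434154
L = 0.2126×R + 0.7152×G + 0.0722×B
L = 0.2126×0.027321 + 0.7152×0.024158 + 0.0722×0.434154
L ≈ 0.054432


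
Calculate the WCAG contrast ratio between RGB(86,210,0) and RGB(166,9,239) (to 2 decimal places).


Linearize each sRGB channel c=v/255: c/12.92 if c ≤ 0.04045 else ((c+0.055)/1.055)^2.4
L = 0.2126×R_lin + 0.7152×G_lin + 0.0722×B_lin
Color 1 (86,210,0):
  R=86: 86/255≈0.3373 > 0.04045 → ((0.3373+0.055)/1.055)^2.4 ≈ 0.09306
  G=210: 210/255≈0.8235 > 0.04045 → ((0.8235+0.055)/1.055)^2.4 ≈ 0.64448
  B=0: 0/255≈0.0000 ≤ 0.04045 → 0.0000/12.92 ≈ 0.00000
  L1 = 0.2126×0.09306 + 0.7152×0.64448 + 0.0722×0.00000 ≈ 0.48072
Color 2 (166,9,239):
  R=166: 166/255≈0.6510 > 0.04045 → ((0.6510+0.055)/1.055)^2.4 ≈ 0.38133
  G=9: 9/255≈0.0353 ≤ 0.04045 → 0.0353/12.92 ≈ 0.00273
  B=239: 239/255≈0.9373 > 0.04045 → ((0.9373+0.055)/1.055)^2.4 ≈ 0.86316
  L2 = 0.2126×0.38133 + 0.7152×0.00273 + 0.0722×0.86316 ≈ 0.14534
Lighter = 0.48072, Darker = 0.14534
Ratio = (L_lighter + 0.05) / (L_darker + 0.05)
Ratio = (0.48072 + 0.05) / (0.14534 + 0.05) = 0.53072 / 0.19534 ≈ 2.7168
Ratio ≈ 2.72:1


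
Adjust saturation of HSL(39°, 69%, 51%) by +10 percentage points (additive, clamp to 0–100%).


Original S = 69%
Adjustment = +10 percentage points
New S = 69 + (10) = 79
Clamp to [0, 100] → 79
= HSL(39°, 79%, 51%)


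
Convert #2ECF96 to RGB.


2E → 46 (R)
CF → 207 (G)
96 → 150 (B)
= RGB(46, 207, 150)


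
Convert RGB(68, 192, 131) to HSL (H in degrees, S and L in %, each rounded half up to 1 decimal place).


Normalize: R'=68/255≈0.2667, G'=192/255≈0.7529, B'=131/255≈0.5137
Max=192/255, Min=68/255, Δ=Max-Min=124/255
L = (Max+Min)/2 = (192+68)/510 = 260/510 = 0.50980… → L = 51.0%
L > 0.5 → S = Δ/(2-Max-Min) = 124/(510-192-68) = 124/250 = 0.496 → S = 49.6%
(the 1/255 factors cancel in S and H, so raw channel differences can be used)
Max is G' → H = 60 × ((B-R)/Δ + 2) = 60 × ((131-68)/124 + 2)
  63/124 + 2 = 0.5080… + 2 = 2.5080…
  H = 60 × 2.5080… = 150.483…° → H = 150.5°
= HSL(150.5°, 49.6%, 51.0%)


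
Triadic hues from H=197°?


Triadic: equally spaced at 120° intervals
H1 = 197°
H2 = (197 + 120) mod 360 = 317°
H3 = (197 + 240) mod 360 = 77°
Triadic = 197°, 317°, 77°


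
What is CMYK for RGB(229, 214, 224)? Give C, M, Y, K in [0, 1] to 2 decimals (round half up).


R'=229/255≈0.8980, G'=214/255≈0.8392, B'=224/255≈0.8784
K = 1 - max(R',G',B') = 1 - 229/255 = 26/255 = 0.10196… → 0.10
(1-R'-K)/(1-K) simplifies to (max-R)/max with max = 229:
C = (229-229)/229 = 0/229 = 0 → 0.00
M = (229-214)/229 = 15/229 = 0.06550… → 0.07
Y = (229-224)/229 = 5/229 = 0.02183… → 0.02
= CMYK(0.00, 0.07, 0.02, 0.10)


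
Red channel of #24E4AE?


Color: #24E4AE
R = 24 = 36
G = E4 = 228
B = AE = 174
Red = 36


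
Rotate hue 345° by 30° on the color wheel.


New hue = (H + rotation) mod 360
New hue = (345 + 30) mod 360
= 375 mod 360
= 15°


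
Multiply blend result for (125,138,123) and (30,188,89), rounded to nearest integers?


Multiply: C = A×B/255, rounded to nearest integer
R: 125×30/255 = 3750/255 ≈ 14.706 → 15
G: 138×188/255 = 25944/255 ≈ 101.741 → 102
B: 123×89/255 = 10947/255 ≈ 42.929 → 43
= RGB(15, 102, 43)


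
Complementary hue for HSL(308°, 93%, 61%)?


Complement = opposite side of color wheel = hue + 180°
H' = (308 + 180) mod 360 = 128°
S and L unchanged.
= HSL(128°, 93%, 61%)


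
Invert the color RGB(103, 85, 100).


Invert: (255-R, 255-G, 255-B)
R: 255-103 = 152
G: 255-85 = 170
B: 255-100 = 155
= RGB(152, 170, 155)


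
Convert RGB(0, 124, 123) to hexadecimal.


R = 0 → 00 (hex)
G = 124 → 7C (hex)
B = 123 → 7B (hex)
Hex = #007C7B


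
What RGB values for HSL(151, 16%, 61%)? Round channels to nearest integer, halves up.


H=151°, S=0.16, L=0.61
C = (1-|2L-1|)×S = (1-|0.22|)×0.16 = 0.1248
H' = H/60 = 151/60 ≈ 2.5167; X = C×(1-|H' mod 2 - 1|) = 0.06448
m = L - C/2 = 0.61 - 0.0624 = 0.5476
Sector ⌊H'⌋ = 2 → (R',G',B') = (0.0, 0.1248, 0.06448)
RGB = ((R'+m)×255, (G'+m)×255, (B'+m)×255) = (139.638, 171.462, 156.0804)
Round half up → RGB(140, 171, 156)


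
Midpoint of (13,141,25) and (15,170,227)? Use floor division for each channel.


Midpoint: each channel = ⌊(C₁+C₂)/2⌋
R: ⌊(13+15)/2⌋ = 14
G: ⌊(141+170)/2⌋ = 155
B: ⌊(25+227)/2⌋ = 126
= RGB(14, 155, 126)


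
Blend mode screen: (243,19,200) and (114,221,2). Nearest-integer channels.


Screen: C = 255 - (255-A)×(255-B)/255, rounded to nearest integer
R: 255 - (255-243)×(255-114)/255 = 255 - 1692/255 ≈ 255 - 6.635 = 248.365 → 248
G: 255 - (255-19)×(255-221)/255 = 255 - 8024/255 ≈ 255 - 31.467 = 223.533 → 224
B: 255 - (255-200)×(255-2)/255 = 255 - 13915/255 ≈ 255 - 54.569 = 200.431 → 200
= RGB(248, 224, 200)


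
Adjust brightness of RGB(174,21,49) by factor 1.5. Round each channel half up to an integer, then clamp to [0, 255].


Multiply each channel by 1.5, round half up, clamp to [0, 255]
R: 174×1.5 = 261 → clamp → 255
G: 21×1.5 = 31.5 → round → 32
B: 49×1.5 = 73.5 → round → 74
= RGB(255, 32, 74)


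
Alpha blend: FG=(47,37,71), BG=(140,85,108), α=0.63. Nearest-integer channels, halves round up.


C = α×F + (1-α)×B, with 1-α = 0.37
R: 0.63×47 + 0.37×140 = 29.61 + 51.80 = 81.41 → 81
G: 0.63×37 + 0.37×85 = 23.31 + 31.45 = 54.76 → 55
B: 0.63×71 + 0.37×108 = 44.73 + 39.96 = 84.69 → 85
= RGB(81, 55, 85)


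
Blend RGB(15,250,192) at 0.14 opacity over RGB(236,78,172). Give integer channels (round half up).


C = α×F + (1-α)×B, with 1-α = 0.86
R: 0.14×15 + 0.86×236 = 2.10 + 202.96 = 205.06 → 205
G: 0.14×250 + 0.86×78 = 35.00 + 67.08 = 102.08 → 102
B: 0.14×192 + 0.86×172 = 26.88 + 147.92 = 174.80 → 175
= RGB(205, 102, 175)


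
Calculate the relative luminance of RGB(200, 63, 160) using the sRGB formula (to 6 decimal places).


Linearize each channel (sRGB transfer function): c = v/255; c_lin = c/12.92 if c ≤ 0.04045, else ((c+0.055)/1.055)^2.4
  R: 200/255 ≈ 0.784314 > 0.04045 → ((0.784314+0.055)/1.055)^2.4 ≈ 0.577580
  G: 63/255 ≈ 0.247059 > 0.04045 → ((0.247059+0.055)/1.055)^2.4 ≈ 0.049707
  B: 160/255 ≈ 0.627451 > 0.04045 → ((0.627451+0.055)/1.055)^2.4 ≈ 0.351533
R_lin = 0.577580, G_lin = 0.049707, B_lin = 0.351533
L = 0.2126×R + 0.7152×G + 0.0722×B
L = 0.2126×0.577580 + 0.7152×0.049707 + 0.0722×0.351533
L ≈ 0.183724


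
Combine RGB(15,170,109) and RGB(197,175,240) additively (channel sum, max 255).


Additive: each channel = min(255, C₁+C₂)
R: 15+197 = 212 → 212
G: 170+175 = 345 → 255
B: 109+240 = 349 → 255
= RGB(212, 255, 255)


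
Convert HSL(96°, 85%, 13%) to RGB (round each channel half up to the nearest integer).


H=96°, S=0.85, L=0.13
C = (1-|2L-1|)×S = (1-|-0.74|)×0.85 = 0.221
H' = H/60 = 96/60 ≈ 1.6000; X = C×(1-|H' mod 2 - 1|) = 0.0884
m = L - C/2 = 0.13 - 0.1105 = 0.0195
Sector ⌊H'⌋ = 1 → (R',G',B') = (0.0884, 0.221, 0.0)
RGB = ((R'+m)×255, (G'+m)×255, (B'+m)×255) = (27.5145, 61.3275, 4.9725)
Round half up → RGB(28, 61, 5)


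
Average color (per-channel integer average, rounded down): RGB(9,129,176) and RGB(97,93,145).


Midpoint: each channel = ⌊(C₁+C₂)/2⌋
R: ⌊(9+97)/2⌋ = 53
G: ⌊(129+93)/2⌋ = 111
B: ⌊(176+145)/2⌋ = 160
= RGB(53, 111, 160)


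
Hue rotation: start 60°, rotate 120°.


New hue = (H + rotation) mod 360
New hue = (60 + 120) mod 360
= 180 mod 360
= 180°


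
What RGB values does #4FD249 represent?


4F → 79 (R)
D2 → 210 (G)
49 → 73 (B)
= RGB(79, 210, 73)


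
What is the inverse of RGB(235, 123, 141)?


Invert: (255-R, 255-G, 255-B)
R: 255-235 = 20
G: 255-123 = 132
B: 255-141 = 114
= RGB(20, 132, 114)


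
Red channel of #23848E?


Color: #23848E
R = 23 = 35
G = 84 = 132
B = 8E = 142
Red = 35


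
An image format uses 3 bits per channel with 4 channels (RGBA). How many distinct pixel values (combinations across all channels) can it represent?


Total bits = 3 bits/channel × 4 channels = 12 bits
Distinct pixel values = 2^12
= 4,096 pixel values


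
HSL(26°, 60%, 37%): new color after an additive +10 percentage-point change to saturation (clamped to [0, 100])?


Original S = 60%
Adjustment = +10 percentage points
New S = 60 + (10) = 70
Clamp to [0, 100] → 70
= HSL(26°, 70%, 37%)


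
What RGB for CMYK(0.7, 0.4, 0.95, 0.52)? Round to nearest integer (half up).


R = 255 × (1-C) × (1-K) = 255 × 0.30 × 0.48 = 36.72 → 37
G = 255 × (1-M) × (1-K) = 255 × 0.60 × 0.48 = 73.44 → 73
B = 255 × (1-Y) × (1-K) = 255 × 0.05 × 0.48 = 6.12 → 6
= RGB(37, 73, 6)


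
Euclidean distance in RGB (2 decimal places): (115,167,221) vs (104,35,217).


d = √[(R₁-R₂)² + (G₁-G₂)² + (B₁-B₂)²]
d = √[(115-104)² + (167-35)² + (221-217)²]
d = √[121 + 17424 + 16]
d = √17561
d ≈ 132.52


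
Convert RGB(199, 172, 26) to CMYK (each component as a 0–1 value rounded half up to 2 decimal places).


R'=199/255≈0.7804, G'=172/255≈0.6745, B'=26/255≈0.1020
K = 1 - max(R',G',B') = 1 - 199/255 = 56/255 = 0.21960… → 0.22
(1-R'-K)/(1-K) simplifies to (max-R)/max with max = 199:
C = (199-199)/199 = 0/199 = 0 → 0.00
M = (199-172)/199 = 27/199 = 0.13567… → 0.14
Y = (199-26)/199 = 173/199 = 0.86934… → 0.87
= CMYK(0.00, 0.14, 0.87, 0.22)


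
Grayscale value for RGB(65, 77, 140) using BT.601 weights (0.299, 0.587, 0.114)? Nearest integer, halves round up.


Gray = 0.299×R + 0.587×G + 0.114×B
Gray = 0.299×65 + 0.587×77 + 0.114×140
Gray = 19.435 + 45.199 + 15.960
Gray = 80.594 → round half up → 81
Gray = 81


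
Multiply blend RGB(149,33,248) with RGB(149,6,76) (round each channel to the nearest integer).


Multiply: C = A×B/255, rounded to nearest integer
R: 149×149/255 = 22201/255 ≈ 87.063 → 87
G: 33×6/255 = 198/255 ≈ 0.776 → 1
B: 248×76/255 = 18848/255 ≈ 73.914 → 74
= RGB(87, 1, 74)


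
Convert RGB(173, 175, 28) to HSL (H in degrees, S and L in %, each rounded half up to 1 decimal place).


Normalize: R'=173/255≈0.6784, G'=175/255≈0.6863, B'=28/255≈0.1098
Max=175/255, Min=28/255, Δ=Max-Min=147/255
L = (Max+Min)/2 = (175+28)/510 = 203/510 = 0.39803… → L = 39.8%
L ≤ 0.5 → S = Δ/(Max+Min) = 147/(175+28) = 147/203 = 0.72413… → S = 72.4%
(the 1/255 factors cancel in S and H, so raw channel differences can be used)
Max is G' → H = 60 × ((B-R)/Δ + 2) = 60 × ((28-173)/147 + 2)
  -145/147 + 2 = -0.9863… + 2 = 1.0136…
  H = 60 × 1.0136… = 60.816…° → H = 60.8°
= HSL(60.8°, 72.4%, 39.8%)


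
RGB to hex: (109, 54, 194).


R = 109 → 6D (hex)
G = 54 → 36 (hex)
B = 194 → C2 (hex)
Hex = #6D36C2


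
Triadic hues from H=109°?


Triadic: equally spaced at 120° intervals
H1 = 109°
H2 = (109 + 120) mod 360 = 229°
H3 = (109 + 240) mod 360 = 349°
Triadic = 109°, 229°, 349°


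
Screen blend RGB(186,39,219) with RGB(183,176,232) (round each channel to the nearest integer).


Screen: C = 255 - (255-A)×(255-B)/255, rounded to nearest integer
R: 255 - (255-186)×(255-183)/255 = 255 - 4968/255 ≈ 255 - 19.482 = 235.518 → 236
G: 255 - (255-39)×(255-176)/255 = 255 - 17064/255 ≈ 255 - 66.918 = 188.082 → 188
B: 255 - (255-219)×(255-232)/255 = 255 - 828/255 ≈ 255 - 3.247 = 251.753 → 252
= RGB(236, 188, 252)


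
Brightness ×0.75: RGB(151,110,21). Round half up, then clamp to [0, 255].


Multiply each channel by 0.75, round half up, clamp to [0, 255]
R: 151×0.75 = 113.25 → round → 113
G: 110×0.75 = 82.5 → round → 83
B: 21×0.75 = 15.75 → round → 16
= RGB(113, 83, 16)


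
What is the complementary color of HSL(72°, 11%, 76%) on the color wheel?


Complement = opposite side of color wheel = hue + 180°
H' = (72 + 180) mod 360 = 252°
S and L unchanged.
= HSL(252°, 11%, 76%)


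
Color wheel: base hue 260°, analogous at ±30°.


Base hue: 260°
Left analog: (260 - 30) mod 360 = 230°
Right analog: (260 + 30) mod 360 = 290°
Analogous hues = 230° and 290°


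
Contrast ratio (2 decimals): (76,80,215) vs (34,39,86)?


Linearize each sRGB channel c=v/255: c/12.92 if c ≤ 0.04045 else ((c+0.055)/1.055)^2.4
L = 0.2126×R_lin + 0.7152×G_lin + 0.0722×B_lin
Color 1 (76,80,215):
  R=76: 76/255≈0.2980 > 0.04045 → ((0.2980+0.055)/1.055)^2.4 ≈ 0.07227
  G=80: 80/255≈0.3137 > 0.04045 → ((0.3137+0.055)/1.055)^2.4 ≈ 0.08022
  B=215: 215/255≈0.8431 > 0.04045 → ((0.8431+0.055)/1.055)^2.4 ≈ 0.67954
  L1 = 0.2126×0.07227 + 0.7152×0.08022 + 0.0722×0.67954 ≈ 0.12180
Color 2 (34,39,86):
  R=34: 34/255≈0.1333 > 0.04045 → ((0.1333+0.055)/1.055)^2.4 ≈ 0.01600
  G=39: 39/255≈0.1529 > 0.04045 → ((0.1529+0.055)/1.055)^2.4 ≈ 0.02029
  B=86: 86/255≈0.3373 > 0.04045 → ((0.3373+0.055)/1.055)^2.4 ≈ 0.09306
  L2 = 0.2126×0.01600 + 0.7152×0.02029 + 0.0722×0.09306 ≈ 0.02463
Lighter = 0.12180, Darker = 0.02463
Ratio = (L_lighter + 0.05) / (L_darker + 0.05)
Ratio = (0.12180 + 0.05) / (0.02463 + 0.05) = 0.17180 / 0.07463 ≈ 2.3020
Ratio ≈ 2.30:1


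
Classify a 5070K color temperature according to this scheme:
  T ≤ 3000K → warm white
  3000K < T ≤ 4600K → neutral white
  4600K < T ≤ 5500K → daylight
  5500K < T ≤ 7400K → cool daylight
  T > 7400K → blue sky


Temperature: 5070K
4600K < 5070K ≤ 5500K → daylight
Classification: daylight


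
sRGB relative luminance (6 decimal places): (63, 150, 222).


Linearize each channel (sRGB transfer function): c = v/255; c_lin = c/12.92 if c ≤ 0.04045, else ((c+0.055)/1.055)^2.4
  R: 63/255 ≈ 0.247059 > 0.04045 → ((0.247059+0.055)/1.055)^2.4 ≈ 0.049707
  G: 150/255 ≈ 0.588235 > 0.04045 → ((0.588235+0.055)/1.055)^2.4 ≈ 0.304987
  B: 222/255 ≈ 0.870588 > 0.04045 → ((0.870588+0.055)/1.055)^2.4 ≈ 0.730461
R_lin = 0.049707, G_lin = 0.304987, B_lin = 0.730461
L = 0.2126×R + 0.7152×G + 0.0722×B
L = 0.2126×0.049707 + 0.7152×0.304987 + 0.0722×0.730461
L ≈ 0.281434


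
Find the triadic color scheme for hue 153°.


Triadic: equally spaced at 120° intervals
H1 = 153°
H2 = (153 + 120) mod 360 = 273°
H3 = (153 + 240) mod 360 = 33°
Triadic = 153°, 273°, 33°


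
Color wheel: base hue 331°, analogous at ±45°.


Base hue: 331°
Left analog: (331 - 45) mod 360 = 286°
Right analog: (331 + 45) mod 360 = 16°
Analogous hues = 286° and 16°


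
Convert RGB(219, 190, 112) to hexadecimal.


R = 219 → DB (hex)
G = 190 → BE (hex)
B = 112 → 70 (hex)
Hex = #DBBE70


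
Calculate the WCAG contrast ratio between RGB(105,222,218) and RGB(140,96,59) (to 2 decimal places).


Linearize each sRGB channel c=v/255: c/12.92 if c ≤ 0.04045 else ((c+0.055)/1.055)^2.4
L = 0.2126×R_lin + 0.7152×G_lin + 0.0722×B_lin
Color 1 (105,222,218):
  R=105: 105/255≈0.4118 > 0.04045 → ((0.4118+0.055)/1.055)^2.4 ≈ 0.14126
  G=222: 222/255≈0.8706 > 0.04045 → ((0.8706+0.055)/1.055)^2.4 ≈ 0.73046
  B=218: 218/255≈0.8549 > 0.04045 → ((0.8549+0.055)/1.055)^2.4 ≈ 0.70110
  L1 = 0.2126×0.14126 + 0.7152×0.73046 + 0.0722×0.70110 ≈ 0.60308
Color 2 (140,96,59):
  R=140: 140/255≈0.5490 > 0.04045 → ((0.5490+0.055)/1.055)^2.4 ≈ 0.26225
  G=96: 96/255≈0.3765 > 0.04045 → ((0.3765+0.055)/1.055)^2.4 ≈ 0.11697
  B=59: 59/255≈0.2314 > 0.04045 → ((0.2314+0.055)/1.055)^2.4 ≈ 0.04374
  L2 = 0.2126×0.26225 + 0.7152×0.11697 + 0.0722×0.04374 ≈ 0.14257
Lighter = 0.60308, Darker = 0.14257
Ratio = (L_lighter + 0.05) / (L_darker + 0.05)
Ratio = (0.60308 + 0.05) / (0.14257 + 0.05) = 0.65308 / 0.19257 ≈ 3.3914
Ratio ≈ 3.39:1


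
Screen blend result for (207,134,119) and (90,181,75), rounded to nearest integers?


Screen: C = 255 - (255-A)×(255-B)/255, rounded to nearest integer
R: 255 - (255-207)×(255-90)/255 = 255 - 7920/255 ≈ 255 - 31.059 = 223.941 → 224
G: 255 - (255-134)×(255-181)/255 = 255 - 8954/255 ≈ 255 - 35.114 = 219.886 → 220
B: 255 - (255-119)×(255-75)/255 = 255 - 24480/255 ≈ 255 - 96.000 = 159.000 → 159
= RGB(224, 220, 159)


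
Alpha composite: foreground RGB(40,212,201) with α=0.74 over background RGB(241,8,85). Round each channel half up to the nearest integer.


C = α×F + (1-α)×B, with 1-α = 0.26
R: 0.74×40 + 0.26×241 = 29.60 + 62.66 = 92.26 → 92
G: 0.74×212 + 0.26×8 = 156.88 + 2.08 = 158.96 → 159
B: 0.74×201 + 0.26×85 = 148.74 + 22.10 = 170.84 → 171
= RGB(92, 159, 171)


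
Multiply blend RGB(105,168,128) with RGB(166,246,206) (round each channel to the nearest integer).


Multiply: C = A×B/255, rounded to nearest integer
R: 105×166/255 = 17430/255 ≈ 68.353 → 68
G: 168×246/255 = 41328/255 ≈ 162.071 → 162
B: 128×206/255 = 26368/255 ≈ 103.404 → 103
= RGB(68, 162, 103)


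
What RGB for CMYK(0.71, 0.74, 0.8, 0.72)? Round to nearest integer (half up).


R = 255 × (1-C) × (1-K) = 255 × 0.29 × 0.28 = 20.706 → 21
G = 255 × (1-M) × (1-K) = 255 × 0.26 × 0.28 = 18.564 → 19
B = 255 × (1-Y) × (1-K) = 255 × 0.20 × 0.28 = 14.28 → 14
= RGB(21, 19, 14)


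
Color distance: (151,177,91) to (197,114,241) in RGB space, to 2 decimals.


d = √[(R₁-R₂)² + (G₁-G₂)² + (B₁-B₂)²]
d = √[(151-197)² + (177-114)² + (91-241)²]
d = √[2116 + 3969 + 22500]
d = √28585
d ≈ 169.07


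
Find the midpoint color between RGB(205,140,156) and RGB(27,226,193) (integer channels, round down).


Midpoint: each channel = ⌊(C₁+C₂)/2⌋
R: ⌊(205+27)/2⌋ = 116
G: ⌊(140+226)/2⌋ = 183
B: ⌊(156+193)/2⌋ = 174
= RGB(116, 183, 174)


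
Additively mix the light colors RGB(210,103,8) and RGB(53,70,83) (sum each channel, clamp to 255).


Additive: each channel = min(255, C₁+C₂)
R: 210+53 = 263 → 255
G: 103+70 = 173 → 173
B: 8+83 = 91 → 91
= RGB(255, 173, 91)


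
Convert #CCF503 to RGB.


CC → 204 (R)
F5 → 245 (G)
03 → 3 (B)
= RGB(204, 245, 3)


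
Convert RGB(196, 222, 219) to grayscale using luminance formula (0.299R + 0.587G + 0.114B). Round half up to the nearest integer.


Gray = 0.299×R + 0.587×G + 0.114×B
Gray = 0.299×196 + 0.587×222 + 0.114×219
Gray = 58.604 + 130.314 + 24.966
Gray = 213.884 → round half up → 214
Gray = 214


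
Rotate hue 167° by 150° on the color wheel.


New hue = (H + rotation) mod 360
New hue = (167 + 150) mod 360
= 317 mod 360
= 317°


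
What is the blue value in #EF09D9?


Color: #EF09D9
R = EF = 239
G = 09 = 9
B = D9 = 217
Blue = 217


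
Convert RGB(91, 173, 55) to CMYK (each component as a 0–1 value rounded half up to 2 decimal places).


R'=91/255≈0.3569, G'=173/255≈0.6784, B'=55/255≈0.2157
K = 1 - max(R',G',B') = 1 - 173/255 = 82/255 = 0.32156… → 0.32
(1-R'-K)/(1-K) simplifies to (max-R)/max with max = 173:
C = (173-91)/173 = 82/173 = 0.47398… → 0.47
M = (173-173)/173 = 0/173 = 0 → 0.00
Y = (173-55)/173 = 118/173 = 0.68208… → 0.68
= CMYK(0.47, 0.00, 0.68, 0.32)


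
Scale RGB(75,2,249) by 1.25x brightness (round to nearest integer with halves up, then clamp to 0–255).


Multiply each channel by 1.25, round half up, clamp to [0, 255]
R: 75×1.25 = 93.75 → round → 94
G: 2×1.25 = 2.5 → round → 3
B: 249×1.25 = 311.25 → round → 311 → clamp → 255
= RGB(94, 3, 255)


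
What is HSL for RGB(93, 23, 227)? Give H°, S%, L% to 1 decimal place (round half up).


Normalize: R'=93/255≈0.3647, G'=23/255≈0.0902, B'=227/255≈0.8902
Max=227/255, Min=23/255, Δ=Max-Min=204/255
L = (Max+Min)/2 = (227+23)/510 = 250/510 = 0.49019… → L = 49.0%
L ≤ 0.5 → S = Δ/(Max+Min) = 204/(227+23) = 204/250 = 0.816 → S = 81.6%
(the 1/255 factors cancel in S and H, so raw channel differences can be used)
Max is B' → H = 60 × ((R-G)/Δ + 4) = 60 × ((93-23)/204 + 4)
  70/204 + 4 = 0.3431… + 4 = 4.3431…
  H = 60 × 4.3431… = 260.588…° → H = 260.6°
= HSL(260.6°, 81.6%, 49.0%)


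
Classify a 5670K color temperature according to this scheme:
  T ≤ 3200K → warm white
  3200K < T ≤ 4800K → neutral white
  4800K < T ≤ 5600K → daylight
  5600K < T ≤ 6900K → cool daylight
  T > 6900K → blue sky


Temperature: 5670K
5600K < 5670K ≤ 6900K → cool daylight
Classification: cool daylight


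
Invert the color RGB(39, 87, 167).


Invert: (255-R, 255-G, 255-B)
R: 255-39 = 216
G: 255-87 = 168
B: 255-167 = 88
= RGB(216, 168, 88)


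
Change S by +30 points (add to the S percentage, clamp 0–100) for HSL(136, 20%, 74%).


Original S = 20%
Adjustment = +30 percentage points
New S = 20 + (30) = 50
Clamp to [0, 100] → 50
= HSL(136°, 50%, 74%)


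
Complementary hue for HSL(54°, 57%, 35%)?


Complement = opposite side of color wheel = hue + 180°
H' = (54 + 180) mod 360 = 234°
S and L unchanged.
= HSL(234°, 57%, 35%)


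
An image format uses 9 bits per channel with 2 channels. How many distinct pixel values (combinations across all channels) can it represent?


Total bits = 9 bits/channel × 2 channels = 18 bits
Distinct pixel values = 2^18
= 262,144 pixel values


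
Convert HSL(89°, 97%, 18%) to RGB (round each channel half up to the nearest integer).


H=89°, S=0.97, L=0.18
C = (1-|2L-1|)×S = (1-|-0.64|)×0.97 = 0.3492
H' = H/60 = 89/60 ≈ 1.4833; X = C×(1-|H' mod 2 - 1|) = 0.18042
m = L - C/2 = 0.18 - 0.1746 = 0.0054
Sector ⌊H'⌋ = 1 → (R',G',B') = (0.18042, 0.3492, 0.0)
RGB = ((R'+m)×255, (G'+m)×255, (B'+m)×255) = (47.3841, 90.423, 1.377)
Round half up → RGB(47, 90, 1)


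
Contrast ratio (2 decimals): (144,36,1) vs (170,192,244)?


Linearize each sRGB channel c=v/255: c/12.92 if c ≤ 0.04045 else ((c+0.055)/1.055)^2.4
L = 0.2126×R_lin + 0.7152×G_lin + 0.0722×B_lin
Color 1 (144,36,1):
  R=144: 144/255≈0.5647 > 0.04045 → ((0.5647+0.055)/1.055)^2.4 ≈ 0.27889
  G=36: 36/255≈0.1412 > 0.04045 → ((0.1412+0.055)/1.055)^2.4 ≈ 0.01764
  B=1: 1/255≈0.0039 ≤ 0.04045 → 0.0039/12.92 ≈ 0.00030
  L1 = 0.2126×0.27889 + 0.7152×0.01764 + 0.0722×0.00030 ≈ 0.07193
Color 2 (170,192,244):
  R=170: 170/255≈0.6667 > 0.04045 → ((0.6667+0.055)/1.055)^2.4 ≈ 0.40198
  G=192: 192/255≈0.7529 > 0.04045 → ((0.7529+0.055)/1.055)^2.4 ≈ 0.52712
  B=244: 244/255≈0.9569 > 0.04045 → ((0.9569+0.055)/1.055)^2.4 ≈ 0.90466
  L2 = 0.2126×0.40198 + 0.7152×0.52712 + 0.0722×0.90466 ≈ 0.52777
Lighter = 0.52777, Darker = 0.07193
Ratio = (L_lighter + 0.05) / (L_darker + 0.05)
Ratio = (0.52777 + 0.05) / (0.07193 + 0.05) = 0.57777 / 0.12193 ≈ 4.7384
Ratio ≈ 4.74:1


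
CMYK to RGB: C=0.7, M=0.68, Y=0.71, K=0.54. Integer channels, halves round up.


R = 255 × (1-C) × (1-K) = 255 × 0.30 × 0.46 = 35.19 → 35
G = 255 × (1-M) × (1-K) = 255 × 0.32 × 0.46 = 37.536 → 38
B = 255 × (1-Y) × (1-K) = 255 × 0.29 × 0.46 = 34.017 → 34
= RGB(35, 38, 34)


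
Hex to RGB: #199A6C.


19 → 25 (R)
9A → 154 (G)
6C → 108 (B)
= RGB(25, 154, 108)


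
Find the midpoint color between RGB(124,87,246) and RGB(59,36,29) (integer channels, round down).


Midpoint: each channel = ⌊(C₁+C₂)/2⌋
R: ⌊(124+59)/2⌋ = 91
G: ⌊(87+36)/2⌋ = 61
B: ⌊(246+29)/2⌋ = 137
= RGB(91, 61, 137)


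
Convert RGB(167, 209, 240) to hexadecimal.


R = 167 → A7 (hex)
G = 209 → D1 (hex)
B = 240 → F0 (hex)
Hex = #A7D1F0


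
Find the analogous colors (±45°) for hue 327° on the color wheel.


Base hue: 327°
Left analog: (327 - 45) mod 360 = 282°
Right analog: (327 + 45) mod 360 = 12°
Analogous hues = 282° and 12°


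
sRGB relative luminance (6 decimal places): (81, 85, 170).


Linearize each channel (sRGB transfer function): c = v/255; c_lin = c/12.92 if c ≤ 0.04045, else ((c+0.055)/1.055)^2.4
  R: 81/255 ≈ 0.317647 > 0.04045 → ((0.317647+0.055)/1.055)^2.4 ≈ 0.082283
  G: 85/255 ≈ 0.333333 > 0.04045 → ((0.333333+0.055)/1.055)^2.4 ≈ 0.090842
  B: 170/255 ≈ 0.666667 > 0.04045 → ((0.666667+0.055)/1.055)^2.4 ≈ 0.401978
R_lin = 0.082283, G_lin = 0.090842, B_lin = 0.401978
L = 0.2126×R + 0.7152×G + 0.0722×B
L = 0.2126×0.082283 + 0.7152×0.090842 + 0.0722×0.401978
L ≈ 0.111486


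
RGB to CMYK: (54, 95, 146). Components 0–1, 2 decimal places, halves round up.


R'=54/255≈0.2118, G'=95/255≈0.3725, B'=146/255≈0.5725
K = 1 - max(R',G',B') = 1 - 146/255 = 109/255 = 0.42745… → 0.43
(1-R'-K)/(1-K) simplifies to (max-R)/max with max = 146:
C = (146-54)/146 = 92/146 = 0.63013… → 0.63
M = (146-95)/146 = 51/146 = 0.34931… → 0.35
Y = (146-146)/146 = 0/146 = 0 → 0.00
= CMYK(0.63, 0.35, 0.00, 0.43)


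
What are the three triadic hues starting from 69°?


Triadic: equally spaced at 120° intervals
H1 = 69°
H2 = (69 + 120) mod 360 = 189°
H3 = (69 + 240) mod 360 = 309°
Triadic = 69°, 189°, 309°


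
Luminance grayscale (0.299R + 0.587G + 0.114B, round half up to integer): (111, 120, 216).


Gray = 0.299×R + 0.587×G + 0.114×B
Gray = 0.299×111 + 0.587×120 + 0.114×216
Gray = 33.189 + 70.440 + 24.624
Gray = 128.253 → round half up → 128
Gray = 128


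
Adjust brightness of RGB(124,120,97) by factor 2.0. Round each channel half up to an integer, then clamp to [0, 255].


Multiply each channel by 2.0, round half up, clamp to [0, 255]
R: 124×2.0 = 248
G: 120×2.0 = 240
B: 97×2.0 = 194
= RGB(248, 240, 194)


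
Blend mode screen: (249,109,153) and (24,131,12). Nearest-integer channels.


Screen: C = 255 - (255-A)×(255-B)/255, rounded to nearest integer
R: 255 - (255-249)×(255-24)/255 = 255 - 1386/255 ≈ 255 - 5.435 = 249.565 → 250
G: 255 - (255-109)×(255-131)/255 = 255 - 18104/255 ≈ 255 - 70.996 = 184.004 → 184
B: 255 - (255-153)×(255-12)/255 = 255 - 24786/255 ≈ 255 - 97.200 = 157.800 → 158
= RGB(250, 184, 158)


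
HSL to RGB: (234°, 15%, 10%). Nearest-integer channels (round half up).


H=234°, S=0.15, L=0.10
C = (1-|2L-1|)×S = (1-|-0.80|)×0.15 = 0.03
H' = H/60 = 234/60 ≈ 3.9000; X = C×(1-|H' mod 2 - 1|) = 0.003
m = L - C/2 = 0.10 - 0.015 = 0.085
Sector ⌊H'⌋ = 3 → (R',G',B') = (0.0, 0.003, 0.03)
RGB = ((R'+m)×255, (G'+m)×255, (B'+m)×255) = (21.675, 22.44, 29.325)
Round half up → RGB(22, 22, 29)


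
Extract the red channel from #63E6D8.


Color: #63E6D8
R = 63 = 99
G = E6 = 230
B = D8 = 216
Red = 99


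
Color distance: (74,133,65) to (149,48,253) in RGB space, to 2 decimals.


d = √[(R₁-R₂)² + (G₁-G₂)² + (B₁-B₂)²]
d = √[(74-149)² + (133-48)² + (65-253)²]
d = √[5625 + 7225 + 35344]
d = √48194
d ≈ 219.53


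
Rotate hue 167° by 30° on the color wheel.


New hue = (H + rotation) mod 360
New hue = (167 + 30) mod 360
= 197 mod 360
= 197°


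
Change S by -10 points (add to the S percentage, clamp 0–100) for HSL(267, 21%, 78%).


Original S = 21%
Adjustment = -10 percentage points
New S = 21 + (-10) = 11
Clamp to [0, 100] → 11
= HSL(267°, 11%, 78%)


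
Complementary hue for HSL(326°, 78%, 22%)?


Complement = opposite side of color wheel = hue + 180°
H' = (326 + 180) mod 360 = 146°
S and L unchanged.
= HSL(146°, 78%, 22%)


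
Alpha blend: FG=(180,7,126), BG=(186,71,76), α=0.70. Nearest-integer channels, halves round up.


C = α×F + (1-α)×B, with 1-α = 0.30
R: 0.70×180 + 0.30×186 = 126.00 + 55.80 = 181.80 → 182
G: 0.70×7 + 0.30×71 = 4.90 + 21.30 = 26.20 → 26
B: 0.70×126 + 0.30×76 = 88.20 + 22.80 = 111.00 → 111
= RGB(182, 26, 111)


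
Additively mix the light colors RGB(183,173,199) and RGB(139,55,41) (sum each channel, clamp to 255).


Additive: each channel = min(255, C₁+C₂)
R: 183+139 = 322 → 255
G: 173+55 = 228 → 228
B: 199+41 = 240 → 240
= RGB(255, 228, 240)


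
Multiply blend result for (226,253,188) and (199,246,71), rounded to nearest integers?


Multiply: C = A×B/255, rounded to nearest integer
R: 226×199/255 = 44974/255 ≈ 176.369 → 176
G: 253×246/255 = 62238/255 ≈ 244.071 → 244
B: 188×71/255 = 13348/255 ≈ 52.345 → 52
= RGB(176, 244, 52)


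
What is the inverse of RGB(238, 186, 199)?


Invert: (255-R, 255-G, 255-B)
R: 255-238 = 17
G: 255-186 = 69
B: 255-199 = 56
= RGB(17, 69, 56)


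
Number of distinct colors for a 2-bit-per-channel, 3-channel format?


Total bits = 2 bits/channel × 3 channels = 6 bits
Distinct colors = 2^6
= 64 colors


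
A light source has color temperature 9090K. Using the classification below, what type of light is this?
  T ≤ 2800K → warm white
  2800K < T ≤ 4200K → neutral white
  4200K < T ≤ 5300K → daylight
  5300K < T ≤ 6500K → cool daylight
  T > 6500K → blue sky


Temperature: 9090K
9090K > 6500K → blue sky
Classification: blue sky


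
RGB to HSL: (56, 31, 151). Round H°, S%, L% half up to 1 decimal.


Normalize: R'=56/255≈0.2196, G'=31/255≈0.1216, B'=151/255≈0.5922
Max=151/255, Min=31/255, Δ=Max-Min=120/255
L = (Max+Min)/2 = (151+31)/510 = 182/510 = 0.35686… → L = 35.7%
L ≤ 0.5 → S = Δ/(Max+Min) = 120/(151+31) = 120/182 = 0.65934… → S = 65.9%
(the 1/255 factors cancel in S and H, so raw channel differences can be used)
Max is B' → H = 60 × ((R-G)/Δ + 4) = 60 × ((56-31)/120 + 4)
  25/120 + 4 = 0.2083… + 4 = 4.2083…
  H = 60 × 4.2083… = 252.5° → H = 252.5°
= HSL(252.5°, 65.9%, 35.7%)


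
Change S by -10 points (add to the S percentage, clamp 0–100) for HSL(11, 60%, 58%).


Original S = 60%
Adjustment = -10 percentage points
New S = 60 + (-10) = 50
Clamp to [0, 100] → 50
= HSL(11°, 50%, 58%)


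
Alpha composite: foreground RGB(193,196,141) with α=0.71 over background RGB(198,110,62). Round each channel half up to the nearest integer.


C = α×F + (1-α)×B, with 1-α = 0.29
R: 0.71×193 + 0.29×198 = 137.03 + 57.42 = 194.45 → 194
G: 0.71×196 + 0.29×110 = 139.16 + 31.90 = 171.06 → 171
B: 0.71×141 + 0.29×62 = 100.11 + 17.98 = 118.09 → 118
= RGB(194, 171, 118)


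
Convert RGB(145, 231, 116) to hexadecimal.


R = 145 → 91 (hex)
G = 231 → E7 (hex)
B = 116 → 74 (hex)
Hex = #91E774


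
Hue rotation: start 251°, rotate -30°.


New hue = (H + rotation) mod 360
New hue = (251 -30) mod 360
= 221 mod 360
= 221°


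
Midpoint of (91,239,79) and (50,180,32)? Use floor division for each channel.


Midpoint: each channel = ⌊(C₁+C₂)/2⌋
R: ⌊(91+50)/2⌋ = 70
G: ⌊(239+180)/2⌋ = 209
B: ⌊(79+32)/2⌋ = 55
= RGB(70, 209, 55)


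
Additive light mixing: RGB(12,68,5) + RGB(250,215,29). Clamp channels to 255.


Additive: each channel = min(255, C₁+C₂)
R: 12+250 = 262 → 255
G: 68+215 = 283 → 255
B: 5+29 = 34 → 34
= RGB(255, 255, 34)


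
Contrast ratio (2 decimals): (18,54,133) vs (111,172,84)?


Linearize each sRGB channel c=v/255: c/12.92 if c ≤ 0.04045 else ((c+0.055)/1.055)^2.4
L = 0.2126×R_lin + 0.7152×G_lin + 0.0722×B_lin
Color 1 (18,54,133):
  R=18: 18/255≈0.0706 > 0.04045 → ((0.0706+0.055)/1.055)^2.4 ≈ 0.00605
  G=54: 54/255≈0.2118 > 0.04045 → ((0.2118+0.055)/1.055)^2.4 ≈ 0.03689
  B=133: 133/255≈0.5216 > 0.04045 → ((0.5216+0.055)/1.055)^2.4 ≈ 0.23455
  L1 = 0.2126×0.00605 + 0.7152×0.03689 + 0.0722×0.23455 ≈ 0.04460
Color 2 (111,172,84):
  R=111: 111/255≈0.4353 > 0.04045 → ((0.4353+0.055)/1.055)^2.4 ≈ 0.15896
  G=172: 172/255≈0.6745 > 0.04045 → ((0.6745+0.055)/1.055)^2.4 ≈ 0.41254
  B=84: 84/255≈0.3294 > 0.04045 → ((0.3294+0.055)/1.055)^2.4 ≈ 0.08866
  L2 = 0.2126×0.15896 + 0.7152×0.41254 + 0.0722×0.08866 ≈ 0.33525
Lighter = 0.33525, Darker = 0.04460
Ratio = (L_lighter + 0.05) / (L_darker + 0.05)
Ratio = (0.33525 + 0.05) / (0.04460 + 0.05) = 0.38525 / 0.09460 ≈ 4.0722
Ratio ≈ 4.07:1


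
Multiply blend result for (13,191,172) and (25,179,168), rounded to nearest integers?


Multiply: C = A×B/255, rounded to nearest integer
R: 13×25/255 = 325/255 ≈ 1.275 → 1
G: 191×179/255 = 34189/255 ≈ 134.075 → 134
B: 172×168/255 = 28896/255 ≈ 113.318 → 113
= RGB(1, 134, 113)


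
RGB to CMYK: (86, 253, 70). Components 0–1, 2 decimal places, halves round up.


R'=86/255≈0.3373, G'=253/255≈0.9922, B'=70/255≈0.2745
K = 1 - max(R',G',B') = 1 - 253/255 = 2/255 = 0.00784… → 0.01
(1-R'-K)/(1-K) simplifies to (max-R)/max with max = 253:
C = (253-86)/253 = 167/253 = 0.66007… → 0.66
M = (253-253)/253 = 0/253 = 0 → 0.00
Y = (253-70)/253 = 183/253 = 0.72332… → 0.72
= CMYK(0.66, 0.00, 0.72, 0.01)


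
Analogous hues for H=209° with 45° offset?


Base hue: 209°
Left analog: (209 - 45) mod 360 = 164°
Right analog: (209 + 45) mod 360 = 254°
Analogous hues = 164° and 254°


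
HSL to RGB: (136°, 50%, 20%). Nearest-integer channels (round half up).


H=136°, S=0.50, L=0.20
C = (1-|2L-1|)×S = (1-|-0.60|)×0.50 = 0.2
H' = H/60 = 136/60 ≈ 2.2667; X = C×(1-|H' mod 2 - 1|) ≈ 0.0533
m = L - C/2 = 0.20 - 0.1 = 0.1
Sector ⌊H'⌋ = 2 → (R',G',B') = (0.0, 0.2, ≈0.0533)
RGB = ((R'+m)×255, (G'+m)×255, (B'+m)×255) = (25.5, 76.5, 39.1)
Round half up → RGB(26, 77, 39)


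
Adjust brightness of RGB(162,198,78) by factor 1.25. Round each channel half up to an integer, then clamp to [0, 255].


Multiply each channel by 1.25, round half up, clamp to [0, 255]
R: 162×1.25 = 202.5 → round → 203
G: 198×1.25 = 247.5 → round → 248
B: 78×1.25 = 97.5 → round → 98
= RGB(203, 248, 98)


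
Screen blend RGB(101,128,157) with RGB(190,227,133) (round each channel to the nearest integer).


Screen: C = 255 - (255-A)×(255-B)/255, rounded to nearest integer
R: 255 - (255-101)×(255-190)/255 = 255 - 10010/255 ≈ 255 - 39.255 = 215.745 → 216
G: 255 - (255-128)×(255-227)/255 = 255 - 3556/255 ≈ 255 - 13.945 = 241.055 → 241
B: 255 - (255-157)×(255-133)/255 = 255 - 11956/255 ≈ 255 - 46.886 = 208.114 → 208
= RGB(216, 241, 208)


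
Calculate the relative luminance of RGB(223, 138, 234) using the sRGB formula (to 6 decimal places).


Linearize each channel (sRGB transfer function): c = v/255; c_lin = c/12.92 if c ≤ 0.04045, else ((c+0.055)/1.055)^2.4
  R: 223/255 ≈ 0.874510 > 0.04045 → ((0.874510+0.055)/1.055)^2.4 ≈ 0.737910
  G: 138/255 ≈ 0.541176 > 0.04045 → ((0.541176+0.055)/1.055)^2.4 ≈ 0.254152
  B: 234/255 ≈ 0.917647 > 0.04045 → ((0.917647+0.055)/1.055)^2.4 ≈ 0.822786
R_lin = 0.737910, G_lin = 0.254152, B_lin = 0.822786
L = 0.2126×R + 0.7152×G + 0.0722×B
L = 0.2126×0.737910 + 0.7152×0.254152 + 0.0722×0.822786
L ≈ 0.398054


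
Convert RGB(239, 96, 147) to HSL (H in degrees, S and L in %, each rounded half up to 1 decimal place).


Normalize: R'=239/255≈0.9373, G'=96/255≈0.3765, B'=147/255≈0.5765
Max=239/255, Min=96/255, Δ=Max-Min=143/255
L = (Max+Min)/2 = (239+96)/510 = 335/510 = 0.65686… → L = 65.7%
L > 0.5 → S = Δ/(2-Max-Min) = 143/(510-239-96) = 143/175 = 0.81714… → S = 81.7%
(the 1/255 factors cancel in S and H, so raw channel differences can be used)
Max is R' → H = 60 × (((G-B)/Δ) mod 6) = 60 × (((96-147)/143) mod 6)
  (-51)/143 = -0.3566…; negative, so add 6 → 5.6433…
  H = 60 × 5.6433… = 338.601…° → H = 338.6°
= HSL(338.6°, 81.7%, 65.7%)


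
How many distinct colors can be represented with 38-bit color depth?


Colors = 2^bits = 2^38
= 274,877,906,944 colors


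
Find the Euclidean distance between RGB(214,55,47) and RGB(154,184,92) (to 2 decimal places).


d = √[(R₁-R₂)² + (G₁-G₂)² + (B₁-B₂)²]
d = √[(214-154)² + (55-184)² + (47-92)²]
d = √[3600 + 16641 + 2025]
d = √22266
d ≈ 149.22


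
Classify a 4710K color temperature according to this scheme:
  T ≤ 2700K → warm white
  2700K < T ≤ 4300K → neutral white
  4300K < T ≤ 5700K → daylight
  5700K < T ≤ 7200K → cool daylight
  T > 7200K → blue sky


Temperature: 4710K
4300K < 4710K ≤ 5700K → daylight
Classification: daylight


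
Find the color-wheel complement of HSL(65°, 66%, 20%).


Complement = opposite side of color wheel = hue + 180°
H' = (65 + 180) mod 360 = 245°
S and L unchanged.
= HSL(245°, 66%, 20%)


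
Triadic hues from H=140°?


Triadic: equally spaced at 120° intervals
H1 = 140°
H2 = (140 + 120) mod 360 = 260°
H3 = (140 + 240) mod 360 = 20°
Triadic = 140°, 260°, 20°


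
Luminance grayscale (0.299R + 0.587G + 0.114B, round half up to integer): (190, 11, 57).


Gray = 0.299×R + 0.587×G + 0.114×B
Gray = 0.299×190 + 0.587×11 + 0.114×57
Gray = 56.810 + 6.457 + 6.498
Gray = 69.765 → round half up → 70
Gray = 70


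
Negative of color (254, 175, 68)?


Invert: (255-R, 255-G, 255-B)
R: 255-254 = 1
G: 255-175 = 80
B: 255-68 = 187
= RGB(1, 80, 187)


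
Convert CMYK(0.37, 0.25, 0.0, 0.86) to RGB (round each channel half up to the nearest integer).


R = 255 × (1-C) × (1-K) = 255 × 0.63 × 0.14 = 22.491 → 22
G = 255 × (1-M) × (1-K) = 255 × 0.75 × 0.14 = 26.775 → 27
B = 255 × (1-Y) × (1-K) = 255 × 1.00 × 0.14 = 35.7 → 36
= RGB(22, 27, 36)


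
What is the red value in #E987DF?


Color: #E987DF
R = E9 = 233
G = 87 = 135
B = DF = 223
Red = 233
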